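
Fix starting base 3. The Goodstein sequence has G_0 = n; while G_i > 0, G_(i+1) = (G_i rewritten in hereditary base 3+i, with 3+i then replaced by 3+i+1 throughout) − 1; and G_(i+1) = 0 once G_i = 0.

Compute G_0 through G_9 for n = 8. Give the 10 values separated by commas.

8, 9, 10, 11, 11, 11, 11, 11, 11, 11

i=0: 8 = 2·3 + 2 (b=3); 3→4: 2·4 + 2 = 10; 10−1 = 9
i=1: 9 = 2·4 + 1 (b=4); 4→5: 2·5 + 1 = 11; 11−1 = 10
i=2: 10 = 2·5 (b=5); 5→6: 2·6 = 12; 12−1 = 11
i=3: 11 = 6 + 5 (b=6); 6→7: 7 + 5 = 12; 12−1 = 11
i=4: 11 = 7 + 4 (b=7); 7→8: 8 + 4 = 12; 12−1 = 11
i=5: 11 = 8 + 3 (b=8); 8→9: 9 + 3 = 12; 12−1 = 11
i=6: 11 = 9 + 2 (b=9); 9→10: 10 + 2 = 12; 12−1 = 11
i=7: 11 = 10 + 1 (b=10); 10→11: 11 + 1 = 12; 12−1 = 11
i=8: 11 = 11 (b=11); 11→12: 12 = 12; 12−1 = 11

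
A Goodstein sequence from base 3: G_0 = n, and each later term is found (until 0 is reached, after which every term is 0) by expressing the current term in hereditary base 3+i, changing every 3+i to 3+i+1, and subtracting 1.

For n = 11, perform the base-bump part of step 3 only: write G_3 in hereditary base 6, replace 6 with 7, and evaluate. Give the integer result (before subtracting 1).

40

base 3: 11 = 3^2 + 2; at 4: 4^2 + 2 = 18; next = 17
base 4: 17 = 4^2 + 1; at 5: 5^2 + 1 = 26; next = 25
base 5: 25 = 5^2; at 6: 6^2 = 36; next = 35
base 6: 35 = 5·6 + 5; at 7: 5·7 + 5 = 40; next = 39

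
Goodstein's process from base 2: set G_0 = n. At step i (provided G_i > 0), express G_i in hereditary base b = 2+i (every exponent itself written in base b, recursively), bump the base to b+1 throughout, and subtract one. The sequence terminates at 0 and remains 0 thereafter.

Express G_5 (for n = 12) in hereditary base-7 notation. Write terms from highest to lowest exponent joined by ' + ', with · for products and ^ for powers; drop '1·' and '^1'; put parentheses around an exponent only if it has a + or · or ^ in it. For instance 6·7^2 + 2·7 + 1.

7^(7 + 1) + 2·7^2 + 7 + 4

12 —HB2→ 2^(2 + 1) + 2^2 —bump→ 3^(3 + 1) + 3^3 = 108 —(−1)→ 107
107 —HB3→ 3^(3 + 1) + 2·3^2 + 2·3 + 2 —bump→ 4^(4 + 1) + 2·4^2 + 2·4 + 2 = 1066 —(−1)→ 1065
1065 —HB4→ 4^(4 + 1) + 2·4^2 + 2·4 + 1 —bump→ 5^(5 + 1) + 2·5^2 + 2·5 + 1 = 15686 —(−1)→ 15685
15685 —HB5→ 5^(5 + 1) + 2·5^2 + 2·5 —bump→ 6^(6 + 1) + 2·6^2 + 2·6 = 280020 —(−1)→ 280019
280019 —HB6→ 6^(6 + 1) + 2·6^2 + 6 + 5 —bump→ 7^(7 + 1) + 2·7^2 + 7 + 5 = 5764911 —(−1)→ 5764910
5764910 —HB7→ 7^(7 + 1) + 2·7^2 + 7 + 4 —bump→ 8^(8 + 1) + 2·8^2 + 8 + 4 = 134217868 —(−1)→ 134217867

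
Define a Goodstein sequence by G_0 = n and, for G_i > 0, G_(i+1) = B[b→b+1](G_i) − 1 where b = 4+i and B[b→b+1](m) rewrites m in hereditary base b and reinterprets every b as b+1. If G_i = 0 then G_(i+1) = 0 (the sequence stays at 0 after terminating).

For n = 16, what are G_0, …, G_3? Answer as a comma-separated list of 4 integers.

16, 24, 27, 30

base 4: 16 = 4^2; at 5: 5^2 = 25; next = 24
base 5: 24 = 4·5 + 4; at 6: 4·6 + 4 = 28; next = 27
base 6: 27 = 4·6 + 3; at 7: 4·7 + 3 = 31; next = 30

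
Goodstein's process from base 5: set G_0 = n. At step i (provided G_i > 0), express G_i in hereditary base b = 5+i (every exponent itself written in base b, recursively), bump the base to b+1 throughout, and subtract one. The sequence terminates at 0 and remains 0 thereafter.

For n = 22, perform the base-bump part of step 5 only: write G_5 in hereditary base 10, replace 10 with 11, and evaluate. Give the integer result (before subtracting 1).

38

base 5: 22 = 4·5 + 2; at 6: 4·6 + 2 = 26; next = 25
base 6: 25 = 4·6 + 1; at 7: 4·7 + 1 = 29; next = 28
base 7: 28 = 4·7; at 8: 4·8 = 32; next = 31
base 8: 31 = 3·8 + 7; at 9: 3·9 + 7 = 34; next = 33
base 9: 33 = 3·9 + 6; at 10: 3·10 + 6 = 36; next = 35
base 10: 35 = 3·10 + 5; at 11: 3·11 + 5 = 38; next = 37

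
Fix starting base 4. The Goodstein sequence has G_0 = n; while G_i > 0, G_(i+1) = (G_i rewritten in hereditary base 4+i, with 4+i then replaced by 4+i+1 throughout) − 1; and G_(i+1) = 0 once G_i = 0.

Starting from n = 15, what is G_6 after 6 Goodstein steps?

25

[0] 15 ≡ 3·4 + 3 (base 4). Lift 5: 18. −1: 17.
[1] 17 ≡ 3·5 + 2 (base 5). Lift 6: 20. −1: 19.
[2] 19 ≡ 3·6 + 1 (base 6). Lift 7: 22. −1: 21.
[3] 21 ≡ 3·7 (base 7). Lift 8: 24. −1: 23.
[4] 23 ≡ 2·8 + 7 (base 8). Lift 9: 25. −1: 24.
[5] 24 ≡ 2·9 + 6 (base 9). Lift 10: 26. −1: 25.
[6] 25 ≡ 2·10 + 5 (base 10). Lift 11: 27. −1: 26.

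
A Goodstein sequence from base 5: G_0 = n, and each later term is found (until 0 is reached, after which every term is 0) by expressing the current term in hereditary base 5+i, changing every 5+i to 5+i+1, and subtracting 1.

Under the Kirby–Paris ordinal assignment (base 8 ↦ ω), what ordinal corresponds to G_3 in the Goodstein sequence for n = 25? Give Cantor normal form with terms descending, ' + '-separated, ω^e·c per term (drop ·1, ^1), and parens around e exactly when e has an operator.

ω·5 + 3

i=0: 25 = 5^2 (b=5); 5→6: 6^2 = 36; 36−1 = 35
i=1: 35 = 5·6 + 5 (b=6); 6→7: 5·7 + 5 = 40; 40−1 = 39
i=2: 39 = 5·7 + 4 (b=7); 7→8: 5·8 + 4 = 44; 44−1 = 43
i=3: 43 = 5·8 + 3 (b=8); 8→9: 5·9 + 3 = 48; 48−1 = 47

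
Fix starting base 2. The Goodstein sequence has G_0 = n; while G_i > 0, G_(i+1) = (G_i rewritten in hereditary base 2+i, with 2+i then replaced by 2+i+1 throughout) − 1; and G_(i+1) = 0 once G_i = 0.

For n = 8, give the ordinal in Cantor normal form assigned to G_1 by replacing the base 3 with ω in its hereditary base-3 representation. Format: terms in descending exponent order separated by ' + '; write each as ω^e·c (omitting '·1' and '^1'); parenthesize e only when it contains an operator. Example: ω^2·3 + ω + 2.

ω^ω·2 + ω^2·2 + ω·2 + 2

G_0=8  [base 2] 2^(2 + 1)  →[2↦3]→  3^(3 + 1) = 81  −1 ⇒ G_1=80
G_1=80  [base 3] 2·3^3 + 2·3^2 + 2·3 + 2  →[3↦4]→  2·4^4 + 2·4^2 + 2·4 + 2 = 554  −1 ⇒ G_2=553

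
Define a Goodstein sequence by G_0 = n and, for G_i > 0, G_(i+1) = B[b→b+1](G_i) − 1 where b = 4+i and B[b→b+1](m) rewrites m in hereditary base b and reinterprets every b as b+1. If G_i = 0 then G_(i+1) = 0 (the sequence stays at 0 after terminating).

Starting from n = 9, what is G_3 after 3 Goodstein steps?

G_0=9  [base 4] 2·4 + 1  →[4↦5]→  2·5 + 1 = 11  −1 ⇒ G_1=10
G_1=10  [base 5] 2·5  →[5↦6]→  2·6 = 12  −1 ⇒ G_2=11
G_2=11  [base 6] 6 + 5  →[6↦7]→  7 + 5 = 12  −1 ⇒ G_3=11

11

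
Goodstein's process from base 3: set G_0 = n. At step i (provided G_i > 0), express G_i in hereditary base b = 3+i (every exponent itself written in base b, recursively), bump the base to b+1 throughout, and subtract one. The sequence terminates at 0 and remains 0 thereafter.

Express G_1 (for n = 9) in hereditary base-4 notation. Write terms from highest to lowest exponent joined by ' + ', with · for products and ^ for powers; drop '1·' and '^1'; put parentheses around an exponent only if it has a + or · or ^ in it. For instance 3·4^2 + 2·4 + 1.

3·4 + 3

G_0 = 9. HB_3(9) = 3^2. Bump = 16. G_1 = 15.
G_1 = 15. HB_4(15) = 3·4 + 3. Bump = 18. G_2 = 17.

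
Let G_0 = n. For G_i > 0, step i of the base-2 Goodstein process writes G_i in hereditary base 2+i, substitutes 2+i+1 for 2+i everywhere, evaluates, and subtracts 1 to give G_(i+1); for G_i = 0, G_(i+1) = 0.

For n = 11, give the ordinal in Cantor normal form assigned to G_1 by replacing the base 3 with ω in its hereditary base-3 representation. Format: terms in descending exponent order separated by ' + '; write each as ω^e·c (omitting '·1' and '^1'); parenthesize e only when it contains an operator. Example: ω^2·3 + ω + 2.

ω^(ω + 1) + ω

step 0: 11 = 2^(2 + 1) + 2 + 1; sub 3 for 2: 3^(3 + 1) + 3 + 1; = 85; G_1 = 85−1 = 84
step 1: 84 = 3^(3 + 1) + 3; sub 4 for 3: 4^(4 + 1) + 4; = 1028; G_2 = 1028−1 = 1027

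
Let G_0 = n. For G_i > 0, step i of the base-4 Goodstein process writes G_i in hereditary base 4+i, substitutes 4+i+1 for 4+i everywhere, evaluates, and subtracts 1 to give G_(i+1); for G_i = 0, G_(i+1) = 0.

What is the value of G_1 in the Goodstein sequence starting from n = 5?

5 —HB4→ 4 + 1 —bump→ 5 + 1 = 6 —(−1)→ 5
5 —HB5→ 5 —bump→ 6 = 6 —(−1)→ 5

5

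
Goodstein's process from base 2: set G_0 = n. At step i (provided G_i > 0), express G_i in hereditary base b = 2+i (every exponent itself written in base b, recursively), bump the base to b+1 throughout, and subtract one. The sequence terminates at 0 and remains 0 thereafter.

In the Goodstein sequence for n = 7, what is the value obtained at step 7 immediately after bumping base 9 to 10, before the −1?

77777776

7 —HB2→ 2^2 + 2 + 1 —bump→ 3^3 + 3 + 1 = 31 —(−1)→ 30
30 —HB3→ 3^3 + 3 —bump→ 4^4 + 4 = 260 —(−1)→ 259
259 —HB4→ 4^4 + 3 —bump→ 5^5 + 3 = 3128 —(−1)→ 3127
3127 —HB5→ 5^5 + 2 —bump→ 6^6 + 2 = 46658 —(−1)→ 46657
46657 —HB6→ 6^6 + 1 —bump→ 7^7 + 1 = 823544 —(−1)→ 823543
823543 —HB7→ 7^7 —bump→ 8^8 = 16777216 —(−1)→ 16777215
16777215 —HB8→ 7·8^7 + 7·8^6 + 7·8^5 + 7·8^4 + 7·8^3 + 7·8^2 + 7·8 + 7 —bump→ 7·9^7 + 7·9^6 + 7·9^5 + 7·9^4 + 7·9^3 + 7·9^2 + 7·9 + 7 = 37665880 —(−1)→ 37665879
37665879 —HB9→ 7·9^7 + 7·9^6 + 7·9^5 + 7·9^4 + 7·9^3 + 7·9^2 + 7·9 + 6 —bump→ 7·10^7 + 7·10^6 + 7·10^5 + 7·10^4 + 7·10^3 + 7·10^2 + 7·10 + 6 = 77777776 —(−1)→ 77777775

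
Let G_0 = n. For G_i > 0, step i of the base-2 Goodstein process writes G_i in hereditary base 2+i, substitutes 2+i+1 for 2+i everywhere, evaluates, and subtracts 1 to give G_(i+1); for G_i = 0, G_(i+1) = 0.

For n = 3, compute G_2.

3 —HB2→ 2 + 1 —bump→ 3 + 1 = 4 —(−1)→ 3
3 —HB3→ 3 —bump→ 4 = 4 —(−1)→ 3
3 —HB4→ 3 —bump→ 3 = 3 —(−1)→ 2

3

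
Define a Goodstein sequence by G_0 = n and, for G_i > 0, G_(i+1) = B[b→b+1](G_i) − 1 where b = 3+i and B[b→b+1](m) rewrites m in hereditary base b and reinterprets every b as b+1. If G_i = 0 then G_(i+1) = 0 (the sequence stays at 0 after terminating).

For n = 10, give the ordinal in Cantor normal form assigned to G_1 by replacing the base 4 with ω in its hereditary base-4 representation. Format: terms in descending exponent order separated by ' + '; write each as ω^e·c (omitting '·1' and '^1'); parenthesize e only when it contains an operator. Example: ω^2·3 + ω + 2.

i=0: 10 = 3^2 + 1 (b=3); 3→4: 4^2 + 1 = 17; 17−1 = 16
i=1: 16 = 4^2 (b=4); 4→5: 5^2 = 25; 25−1 = 24

ω^2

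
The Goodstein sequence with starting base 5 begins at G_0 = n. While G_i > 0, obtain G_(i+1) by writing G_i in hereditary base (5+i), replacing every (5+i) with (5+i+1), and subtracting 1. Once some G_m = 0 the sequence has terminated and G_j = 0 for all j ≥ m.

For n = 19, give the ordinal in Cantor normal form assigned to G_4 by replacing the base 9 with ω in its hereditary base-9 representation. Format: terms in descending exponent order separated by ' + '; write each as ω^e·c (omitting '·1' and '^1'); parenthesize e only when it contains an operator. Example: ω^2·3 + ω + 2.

ω·3

base 5: 19 = 3·5 + 4; at 6: 3·6 + 4 = 22; next = 21
base 6: 21 = 3·6 + 3; at 7: 3·7 + 3 = 24; next = 23
base 7: 23 = 3·7 + 2; at 8: 3·8 + 2 = 26; next = 25
base 8: 25 = 3·8 + 1; at 9: 3·9 + 1 = 28; next = 27
base 9: 27 = 3·9; at 10: 3·10 = 30; next = 29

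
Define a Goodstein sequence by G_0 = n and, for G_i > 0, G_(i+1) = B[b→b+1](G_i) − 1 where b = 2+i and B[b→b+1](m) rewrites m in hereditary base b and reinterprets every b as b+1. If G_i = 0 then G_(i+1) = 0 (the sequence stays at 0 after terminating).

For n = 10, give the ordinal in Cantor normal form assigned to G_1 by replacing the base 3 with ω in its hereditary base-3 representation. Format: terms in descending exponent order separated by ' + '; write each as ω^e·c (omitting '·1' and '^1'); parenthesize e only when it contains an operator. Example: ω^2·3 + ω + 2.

ω^(ω + 1) + 2

(0) 10|_2 = 2^(2 + 1) + 2 ↦ 3^(3 + 1) + 3|_3 = 84 ⇒ 83
(1) 83|_3 = 3^(3 + 1) + 2 ↦ 4^(4 + 1) + 2|_4 = 1026 ⇒ 1025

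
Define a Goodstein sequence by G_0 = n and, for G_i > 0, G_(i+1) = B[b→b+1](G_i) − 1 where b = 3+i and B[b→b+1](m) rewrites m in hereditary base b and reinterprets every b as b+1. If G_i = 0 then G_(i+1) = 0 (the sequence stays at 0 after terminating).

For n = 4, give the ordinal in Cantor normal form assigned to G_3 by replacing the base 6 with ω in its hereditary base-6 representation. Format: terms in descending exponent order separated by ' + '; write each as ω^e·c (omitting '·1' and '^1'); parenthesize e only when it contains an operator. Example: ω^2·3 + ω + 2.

3

i=0: 4 = 3 + 1 (b=3); 3→4: 4 + 1 = 5; 5−1 = 4
i=1: 4 = 4 (b=4); 4→5: 5 = 5; 5−1 = 4
i=2: 4 = 4 (b=5); 5→6: 4 = 4; 4−1 = 3
i=3: 3 = 3 (b=6); 6→7: 3 = 3; 3−1 = 2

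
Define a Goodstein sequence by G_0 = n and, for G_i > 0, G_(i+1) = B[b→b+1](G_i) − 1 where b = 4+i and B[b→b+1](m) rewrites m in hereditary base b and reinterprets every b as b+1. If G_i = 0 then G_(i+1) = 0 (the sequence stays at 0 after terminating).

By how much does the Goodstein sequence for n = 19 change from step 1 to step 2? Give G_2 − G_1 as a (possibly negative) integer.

10

base 4: 19 = 4^2 + 3; at 5: 5^2 + 3 = 28; next = 27
base 5: 27 = 5^2 + 2; at 6: 6^2 + 2 = 38; next = 37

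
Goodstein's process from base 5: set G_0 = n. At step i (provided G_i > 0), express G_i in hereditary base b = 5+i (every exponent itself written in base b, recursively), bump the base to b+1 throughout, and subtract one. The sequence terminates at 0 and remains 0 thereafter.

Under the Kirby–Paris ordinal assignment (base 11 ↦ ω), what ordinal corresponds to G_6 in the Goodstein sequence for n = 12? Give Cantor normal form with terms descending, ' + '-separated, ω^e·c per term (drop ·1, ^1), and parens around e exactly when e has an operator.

ω + 4

12 —HB5→ 2·5 + 2 —bump→ 2·6 + 2 = 14 —(−1)→ 13
13 —HB6→ 2·6 + 1 —bump→ 2·7 + 1 = 15 —(−1)→ 14
14 —HB7→ 2·7 —bump→ 2·8 = 16 —(−1)→ 15
15 —HB8→ 8 + 7 —bump→ 9 + 7 = 16 —(−1)→ 15
15 —HB9→ 9 + 6 —bump→ 10 + 6 = 16 —(−1)→ 15
15 —HB10→ 10 + 5 —bump→ 11 + 5 = 16 —(−1)→ 15
15 —HB11→ 11 + 4 —bump→ 12 + 4 = 16 —(−1)→ 15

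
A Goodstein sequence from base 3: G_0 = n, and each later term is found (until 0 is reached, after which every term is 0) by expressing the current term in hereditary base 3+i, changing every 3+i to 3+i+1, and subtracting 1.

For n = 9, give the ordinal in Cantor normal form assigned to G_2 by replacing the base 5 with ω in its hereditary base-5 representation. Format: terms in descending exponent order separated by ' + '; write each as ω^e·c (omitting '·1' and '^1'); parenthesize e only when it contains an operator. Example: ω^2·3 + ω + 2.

ω·3 + 2

i=0: 9 = 3^2 (b=3); 3→4: 4^2 = 16; 16−1 = 15
i=1: 15 = 3·4 + 3 (b=4); 4→5: 3·5 + 3 = 18; 18−1 = 17
i=2: 17 = 3·5 + 2 (b=5); 5→6: 3·6 + 2 = 20; 20−1 = 19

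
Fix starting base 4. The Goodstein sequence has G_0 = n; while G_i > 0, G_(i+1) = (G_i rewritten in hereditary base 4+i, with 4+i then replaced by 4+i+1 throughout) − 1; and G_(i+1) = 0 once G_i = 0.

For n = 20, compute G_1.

step 0: 20 = 4^2 + 4; sub 5 for 4: 5^2 + 5; = 30; G_1 = 30−1 = 29
step 1: 29 = 5^2 + 4; sub 6 for 5: 6^2 + 4; = 40; G_2 = 40−1 = 39

29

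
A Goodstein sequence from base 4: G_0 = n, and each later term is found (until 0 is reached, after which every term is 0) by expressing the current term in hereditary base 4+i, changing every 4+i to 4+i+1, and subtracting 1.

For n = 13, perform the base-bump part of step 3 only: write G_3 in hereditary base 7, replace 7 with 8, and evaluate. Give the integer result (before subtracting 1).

G_0=13  [base 4] 3·4 + 1  →[4↦5]→  3·5 + 1 = 16  −1 ⇒ G_1=15
G_1=15  [base 5] 3·5  →[5↦6]→  3·6 = 18  −1 ⇒ G_2=17
G_2=17  [base 6] 2·6 + 5  →[6↦7]→  2·7 + 5 = 19  −1 ⇒ G_3=18
G_3=18  [base 7] 2·7 + 4  →[7↦8]→  2·8 + 4 = 20  −1 ⇒ G_4=19

20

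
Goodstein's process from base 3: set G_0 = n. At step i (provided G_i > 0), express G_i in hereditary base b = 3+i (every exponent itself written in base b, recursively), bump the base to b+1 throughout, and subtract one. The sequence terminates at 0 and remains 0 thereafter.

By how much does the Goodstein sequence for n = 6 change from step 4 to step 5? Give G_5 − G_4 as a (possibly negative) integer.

(0) 6|_3 = 2·3 ↦ 2·4|_4 = 8 ⇒ 7
(1) 7|_4 = 4 + 3 ↦ 5 + 3|_5 = 8 ⇒ 7
(2) 7|_5 = 5 + 2 ↦ 6 + 2|_6 = 8 ⇒ 7
(3) 7|_6 = 6 + 1 ↦ 7 + 1|_7 = 8 ⇒ 7
(4) 7|_7 = 7 ↦ 8|_8 = 8 ⇒ 7

0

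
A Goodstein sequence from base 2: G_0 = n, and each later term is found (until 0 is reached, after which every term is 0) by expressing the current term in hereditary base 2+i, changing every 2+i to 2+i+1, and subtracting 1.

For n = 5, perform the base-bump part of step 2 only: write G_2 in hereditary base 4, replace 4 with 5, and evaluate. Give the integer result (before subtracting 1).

468

5 —HB2→ 2^2 + 1 —bump→ 3^3 + 1 = 28 —(−1)→ 27
27 —HB3→ 3^3 —bump→ 4^4 = 256 —(−1)→ 255
255 —HB4→ 3·4^3 + 3·4^2 + 3·4 + 3 —bump→ 3·5^3 + 3·5^2 + 3·5 + 3 = 468 —(−1)→ 467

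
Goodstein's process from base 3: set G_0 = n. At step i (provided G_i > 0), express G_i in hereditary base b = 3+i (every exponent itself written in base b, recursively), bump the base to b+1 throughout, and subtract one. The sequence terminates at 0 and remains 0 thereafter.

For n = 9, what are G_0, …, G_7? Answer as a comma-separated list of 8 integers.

9, 15, 17, 19, 21, 23, 24, 25

step 0: 9 = 3^2; sub 4 for 3: 4^2; = 16; G_1 = 16−1 = 15
step 1: 15 = 3·4 + 3; sub 5 for 4: 3·5 + 3; = 18; G_2 = 18−1 = 17
step 2: 17 = 3·5 + 2; sub 6 for 5: 3·6 + 2; = 20; G_3 = 20−1 = 19
step 3: 19 = 3·6 + 1; sub 7 for 6: 3·7 + 1; = 22; G_4 = 22−1 = 21
step 4: 21 = 3·7; sub 8 for 7: 3·8; = 24; G_5 = 24−1 = 23
step 5: 23 = 2·8 + 7; sub 9 for 8: 2·9 + 7; = 25; G_6 = 25−1 = 24
step 6: 24 = 2·9 + 6; sub 10 for 9: 2·10 + 6; = 26; G_7 = 26−1 = 25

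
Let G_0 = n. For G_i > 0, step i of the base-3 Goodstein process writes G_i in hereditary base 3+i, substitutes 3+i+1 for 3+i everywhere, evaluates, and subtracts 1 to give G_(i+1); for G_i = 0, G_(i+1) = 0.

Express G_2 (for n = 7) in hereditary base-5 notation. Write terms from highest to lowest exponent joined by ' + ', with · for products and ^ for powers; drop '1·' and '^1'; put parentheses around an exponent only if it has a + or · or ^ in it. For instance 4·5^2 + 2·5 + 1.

5 + 4

[0] 7 ≡ 2·3 + 1 (base 3). Lift 4: 9. −1: 8.
[1] 8 ≡ 2·4 (base 4). Lift 5: 10. −1: 9.
[2] 9 ≡ 5 + 4 (base 5). Lift 6: 10. −1: 9.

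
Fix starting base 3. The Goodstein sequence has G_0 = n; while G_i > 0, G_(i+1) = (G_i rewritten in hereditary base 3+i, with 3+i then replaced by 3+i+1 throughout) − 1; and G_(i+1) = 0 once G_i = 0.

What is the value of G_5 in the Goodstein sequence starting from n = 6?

base 3: 6 = 2·3; at 4: 2·4 = 8; next = 7
base 4: 7 = 4 + 3; at 5: 5 + 3 = 8; next = 7
base 5: 7 = 5 + 2; at 6: 6 + 2 = 8; next = 7
base 6: 7 = 6 + 1; at 7: 7 + 1 = 8; next = 7
base 7: 7 = 7; at 8: 8 = 8; next = 7

7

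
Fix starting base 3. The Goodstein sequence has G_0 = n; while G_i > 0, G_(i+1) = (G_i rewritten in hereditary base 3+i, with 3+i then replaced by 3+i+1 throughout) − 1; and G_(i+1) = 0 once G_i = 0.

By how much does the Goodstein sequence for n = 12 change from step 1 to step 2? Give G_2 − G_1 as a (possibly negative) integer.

8

step 0: 12 = 3^2 + 3; sub 4 for 3: 4^2 + 4; = 20; G_1 = 20−1 = 19
step 1: 19 = 4^2 + 3; sub 5 for 4: 5^2 + 3; = 28; G_2 = 28−1 = 27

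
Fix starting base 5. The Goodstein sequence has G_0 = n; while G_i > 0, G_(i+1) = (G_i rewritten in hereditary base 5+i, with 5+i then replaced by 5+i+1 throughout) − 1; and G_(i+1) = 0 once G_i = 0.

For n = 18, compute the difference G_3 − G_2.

2

[0] 18 ≡ 3·5 + 3 (base 5). Lift 6: 21. −1: 20.
[1] 20 ≡ 3·6 + 2 (base 6). Lift 7: 23. −1: 22.
[2] 22 ≡ 3·7 + 1 (base 7). Lift 8: 25. −1: 24.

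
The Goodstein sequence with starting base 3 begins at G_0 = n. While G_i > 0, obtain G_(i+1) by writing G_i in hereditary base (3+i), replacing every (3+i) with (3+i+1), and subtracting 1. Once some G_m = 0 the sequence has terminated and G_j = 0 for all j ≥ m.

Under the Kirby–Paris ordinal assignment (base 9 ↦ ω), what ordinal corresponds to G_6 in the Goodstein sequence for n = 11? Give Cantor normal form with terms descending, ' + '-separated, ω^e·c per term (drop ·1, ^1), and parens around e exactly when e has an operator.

ω·5 + 2

G_0=11  [base 3] 3^2 + 2  →[3↦4]→  4^2 + 2 = 18  −1 ⇒ G_1=17
G_1=17  [base 4] 4^2 + 1  →[4↦5]→  5^2 + 1 = 26  −1 ⇒ G_2=25
G_2=25  [base 5] 5^2  →[5↦6]→  6^2 = 36  −1 ⇒ G_3=35
G_3=35  [base 6] 5·6 + 5  →[6↦7]→  5·7 + 5 = 40  −1 ⇒ G_4=39
G_4=39  [base 7] 5·7 + 4  →[7↦8]→  5·8 + 4 = 44  −1 ⇒ G_5=43
G_5=43  [base 8] 5·8 + 3  →[8↦9]→  5·9 + 3 = 48  −1 ⇒ G_6=47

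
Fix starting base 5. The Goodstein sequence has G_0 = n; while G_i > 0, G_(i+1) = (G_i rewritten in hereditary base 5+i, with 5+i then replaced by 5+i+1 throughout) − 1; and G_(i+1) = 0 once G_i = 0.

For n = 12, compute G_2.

14

(0) 12|_5 = 2·5 + 2 ↦ 2·6 + 2|_6 = 14 ⇒ 13
(1) 13|_6 = 2·6 + 1 ↦ 2·7 + 1|_7 = 15 ⇒ 14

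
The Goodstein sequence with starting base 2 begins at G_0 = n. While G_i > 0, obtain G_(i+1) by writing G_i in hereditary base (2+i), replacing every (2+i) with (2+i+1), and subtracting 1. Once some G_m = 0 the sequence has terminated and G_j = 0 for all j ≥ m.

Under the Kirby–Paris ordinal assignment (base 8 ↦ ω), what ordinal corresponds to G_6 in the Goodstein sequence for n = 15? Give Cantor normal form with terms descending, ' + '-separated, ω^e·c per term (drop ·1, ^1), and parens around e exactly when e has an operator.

base 2: 15 = 2^(2 + 1) + 2^2 + 2 + 1; at 3: 3^(3 + 1) + 3^3 + 3 + 1 = 112; next = 111
base 3: 111 = 3^(3 + 1) + 3^3 + 3; at 4: 4^(4 + 1) + 4^4 + 4 = 1284; next = 1283
base 4: 1283 = 4^(4 + 1) + 4^4 + 3; at 5: 5^(5 + 1) + 5^5 + 3 = 18753; next = 18752
base 5: 18752 = 5^(5 + 1) + 5^5 + 2; at 6: 6^(6 + 1) + 6^6 + 2 = 326594; next = 326593
base 6: 326593 = 6^(6 + 1) + 6^6 + 1; at 7: 7^(7 + 1) + 7^7 + 1 = 6588345; next = 6588344
base 7: 6588344 = 7^(7 + 1) + 7^7; at 8: 8^(8 + 1) + 8^8 = 150994944; next = 150994943

ω^(ω + 1) + ω^7·7 + ω^6·7 + ω^5·7 + ω^4·7 + ω^3·7 + ω^2·7 + ω·7 + 7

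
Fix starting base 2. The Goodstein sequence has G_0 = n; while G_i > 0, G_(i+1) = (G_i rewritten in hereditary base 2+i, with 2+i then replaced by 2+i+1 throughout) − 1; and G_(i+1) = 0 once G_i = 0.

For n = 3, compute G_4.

1

step 0: 3 = 2 + 1; sub 3 for 2: 3 + 1; = 4; G_1 = 4−1 = 3
step 1: 3 = 3; sub 4 for 3: 4; = 4; G_2 = 4−1 = 3
step 2: 3 = 3; sub 5 for 4: 3; = 3; G_3 = 3−1 = 2
step 3: 2 = 2; sub 6 for 5: 2; = 2; G_4 = 2−1 = 1
step 4: 1 = 1; sub 7 for 6: 1; = 1; G_5 = 1−1 = 0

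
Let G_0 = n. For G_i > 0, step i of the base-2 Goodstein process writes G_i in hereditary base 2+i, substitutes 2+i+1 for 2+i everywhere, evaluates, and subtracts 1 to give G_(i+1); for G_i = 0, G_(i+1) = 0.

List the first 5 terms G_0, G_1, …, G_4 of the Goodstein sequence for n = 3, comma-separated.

3, 3, 3, 2, 1

i=0: 3 = 2 + 1 (b=2); 2→3: 3 + 1 = 4; 4−1 = 3
i=1: 3 = 3 (b=3); 3→4: 4 = 4; 4−1 = 3
i=2: 3 = 3 (b=4); 4→5: 3 = 3; 3−1 = 2
i=3: 2 = 2 (b=5); 5→6: 2 = 2; 2−1 = 1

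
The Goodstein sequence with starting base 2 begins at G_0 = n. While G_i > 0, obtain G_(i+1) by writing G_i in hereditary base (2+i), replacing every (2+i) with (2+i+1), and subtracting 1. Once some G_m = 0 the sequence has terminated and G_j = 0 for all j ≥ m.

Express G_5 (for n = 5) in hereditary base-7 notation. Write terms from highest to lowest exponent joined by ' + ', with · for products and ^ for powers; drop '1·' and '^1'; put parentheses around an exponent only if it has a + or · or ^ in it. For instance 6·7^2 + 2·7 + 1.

3·7^3 + 3·7^2 + 3·7

(0) 5|_2 = 2^2 + 1 ↦ 3^3 + 1|_3 = 28 ⇒ 27
(1) 27|_3 = 3^3 ↦ 4^4|_4 = 256 ⇒ 255
(2) 255|_4 = 3·4^3 + 3·4^2 + 3·4 + 3 ↦ 3·5^3 + 3·5^2 + 3·5 + 3|_5 = 468 ⇒ 467
(3) 467|_5 = 3·5^3 + 3·5^2 + 3·5 + 2 ↦ 3·6^3 + 3·6^2 + 3·6 + 2|_6 = 776 ⇒ 775
(4) 775|_6 = 3·6^3 + 3·6^2 + 3·6 + 1 ↦ 3·7^3 + 3·7^2 + 3·7 + 1|_7 = 1198 ⇒ 1197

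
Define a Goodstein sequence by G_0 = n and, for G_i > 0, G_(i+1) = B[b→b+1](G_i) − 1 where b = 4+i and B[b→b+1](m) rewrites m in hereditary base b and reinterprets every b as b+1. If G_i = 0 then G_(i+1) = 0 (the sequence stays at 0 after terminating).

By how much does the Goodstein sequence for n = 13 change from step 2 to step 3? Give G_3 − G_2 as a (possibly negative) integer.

13 —HB4→ 3·4 + 1 —bump→ 3·5 + 1 = 16 —(−1)→ 15
15 —HB5→ 3·5 —bump→ 3·6 = 18 —(−1)→ 17
17 —HB6→ 2·6 + 5 —bump→ 2·7 + 5 = 19 —(−1)→ 18

1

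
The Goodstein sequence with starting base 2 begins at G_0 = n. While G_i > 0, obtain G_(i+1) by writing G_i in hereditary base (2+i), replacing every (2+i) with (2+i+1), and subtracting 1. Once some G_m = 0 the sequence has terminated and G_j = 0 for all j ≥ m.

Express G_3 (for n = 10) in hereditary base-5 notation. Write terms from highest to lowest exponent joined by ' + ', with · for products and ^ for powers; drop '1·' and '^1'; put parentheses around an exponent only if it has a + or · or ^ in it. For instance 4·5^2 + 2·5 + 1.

5^(5 + 1)

i=0: 10 = 2^(2 + 1) + 2 (b=2); 2→3: 3^(3 + 1) + 3 = 84; 84−1 = 83
i=1: 83 = 3^(3 + 1) + 2 (b=3); 3→4: 4^(4 + 1) + 2 = 1026; 1026−1 = 1025
i=2: 1025 = 4^(4 + 1) + 1 (b=4); 4→5: 5^(5 + 1) + 1 = 15626; 15626−1 = 15625
i=3: 15625 = 5^(5 + 1) (b=5); 5→6: 6^(6 + 1) = 279936; 279936−1 = 279935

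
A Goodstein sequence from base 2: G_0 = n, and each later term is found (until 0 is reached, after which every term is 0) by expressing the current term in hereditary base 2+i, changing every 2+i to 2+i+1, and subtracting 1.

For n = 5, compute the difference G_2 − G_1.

228

step 0: 5 = 2^2 + 1; sub 3 for 2: 3^3 + 1; = 28; G_1 = 28−1 = 27
step 1: 27 = 3^3; sub 4 for 3: 4^4; = 256; G_2 = 256−1 = 255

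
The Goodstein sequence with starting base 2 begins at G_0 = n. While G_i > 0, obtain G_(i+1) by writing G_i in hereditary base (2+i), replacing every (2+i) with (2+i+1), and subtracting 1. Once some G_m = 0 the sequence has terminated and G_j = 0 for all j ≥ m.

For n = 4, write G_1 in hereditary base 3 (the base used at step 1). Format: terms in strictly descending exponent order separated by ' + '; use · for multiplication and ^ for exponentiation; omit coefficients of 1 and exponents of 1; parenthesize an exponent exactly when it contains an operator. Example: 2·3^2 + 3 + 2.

2·3^2 + 2·3 + 2

(0) 4|_2 = 2^2 ↦ 3^3|_3 = 27 ⇒ 26
(1) 26|_3 = 2·3^2 + 2·3 + 2 ↦ 2·4^2 + 2·4 + 2|_4 = 42 ⇒ 41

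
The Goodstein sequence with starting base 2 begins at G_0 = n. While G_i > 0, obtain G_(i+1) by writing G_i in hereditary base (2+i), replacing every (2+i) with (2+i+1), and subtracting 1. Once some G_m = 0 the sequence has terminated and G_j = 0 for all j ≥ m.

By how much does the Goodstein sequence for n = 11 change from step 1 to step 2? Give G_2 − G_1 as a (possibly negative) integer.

11 —HB2→ 2^(2 + 1) + 2 + 1 —bump→ 3^(3 + 1) + 3 + 1 = 85 —(−1)→ 84
84 —HB3→ 3^(3 + 1) + 3 —bump→ 4^(4 + 1) + 4 = 1028 —(−1)→ 1027

943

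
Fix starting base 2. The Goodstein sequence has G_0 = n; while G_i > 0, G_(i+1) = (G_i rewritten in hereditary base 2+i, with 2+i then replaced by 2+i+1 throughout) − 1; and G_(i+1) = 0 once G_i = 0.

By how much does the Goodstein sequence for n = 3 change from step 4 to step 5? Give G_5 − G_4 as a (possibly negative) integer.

G_0 = 3. HB_2(3) = 2 + 1. Bump = 4. G_1 = 3.
G_1 = 3. HB_3(3) = 3. Bump = 4. G_2 = 3.
G_2 = 3. HB_4(3) = 3. Bump = 3. G_3 = 2.
G_3 = 2. HB_5(2) = 2. Bump = 2. G_4 = 1.
G_4 = 1. HB_6(1) = 1. Bump = 1. G_5 = 0.

-1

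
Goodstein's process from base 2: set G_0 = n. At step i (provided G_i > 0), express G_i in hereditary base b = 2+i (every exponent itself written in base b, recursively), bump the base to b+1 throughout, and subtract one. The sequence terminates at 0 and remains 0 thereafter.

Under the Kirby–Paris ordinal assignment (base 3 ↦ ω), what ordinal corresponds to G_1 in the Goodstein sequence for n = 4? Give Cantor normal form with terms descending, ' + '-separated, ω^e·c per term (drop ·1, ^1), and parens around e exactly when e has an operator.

ω^2·2 + ω·2 + 2

(0) 4|_2 = 2^2 ↦ 3^3|_3 = 27 ⇒ 26
(1) 26|_3 = 2·3^2 + 2·3 + 2 ↦ 2·4^2 + 2·4 + 2|_4 = 42 ⇒ 41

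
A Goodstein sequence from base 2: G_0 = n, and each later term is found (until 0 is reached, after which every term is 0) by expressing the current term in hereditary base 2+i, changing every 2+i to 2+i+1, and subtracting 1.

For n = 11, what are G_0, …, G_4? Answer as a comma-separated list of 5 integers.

11, 84, 1027, 15627, 279937

(0) 11|_2 = 2^(2 + 1) + 2 + 1 ↦ 3^(3 + 1) + 3 + 1|_3 = 85 ⇒ 84
(1) 84|_3 = 3^(3 + 1) + 3 ↦ 4^(4 + 1) + 4|_4 = 1028 ⇒ 1027
(2) 1027|_4 = 4^(4 + 1) + 3 ↦ 5^(5 + 1) + 3|_5 = 15628 ⇒ 15627
(3) 15627|_5 = 5^(5 + 1) + 2 ↦ 6^(6 + 1) + 2|_6 = 279938 ⇒ 279937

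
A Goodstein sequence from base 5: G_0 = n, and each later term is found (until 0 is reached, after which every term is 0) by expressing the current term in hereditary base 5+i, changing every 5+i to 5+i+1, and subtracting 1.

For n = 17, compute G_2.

21

step 0: 17 = 3·5 + 2; sub 6 for 5: 3·6 + 2; = 20; G_1 = 20−1 = 19
step 1: 19 = 3·6 + 1; sub 7 for 6: 3·7 + 1; = 22; G_2 = 22−1 = 21
step 2: 21 = 3·7; sub 8 for 7: 3·8; = 24; G_3 = 24−1 = 23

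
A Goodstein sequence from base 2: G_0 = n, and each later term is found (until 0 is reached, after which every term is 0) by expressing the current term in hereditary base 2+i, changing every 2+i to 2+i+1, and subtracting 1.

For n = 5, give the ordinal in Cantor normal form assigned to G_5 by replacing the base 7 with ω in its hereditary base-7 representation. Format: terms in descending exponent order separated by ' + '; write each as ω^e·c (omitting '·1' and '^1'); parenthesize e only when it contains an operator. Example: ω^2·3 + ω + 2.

ω^3·3 + ω^2·3 + ω·3

(0) 5|_2 = 2^2 + 1 ↦ 3^3 + 1|_3 = 28 ⇒ 27
(1) 27|_3 = 3^3 ↦ 4^4|_4 = 256 ⇒ 255
(2) 255|_4 = 3·4^3 + 3·4^2 + 3·4 + 3 ↦ 3·5^3 + 3·5^2 + 3·5 + 3|_5 = 468 ⇒ 467
(3) 467|_5 = 3·5^3 + 3·5^2 + 3·5 + 2 ↦ 3·6^3 + 3·6^2 + 3·6 + 2|_6 = 776 ⇒ 775
(4) 775|_6 = 3·6^3 + 3·6^2 + 3·6 + 1 ↦ 3·7^3 + 3·7^2 + 3·7 + 1|_7 = 1198 ⇒ 1197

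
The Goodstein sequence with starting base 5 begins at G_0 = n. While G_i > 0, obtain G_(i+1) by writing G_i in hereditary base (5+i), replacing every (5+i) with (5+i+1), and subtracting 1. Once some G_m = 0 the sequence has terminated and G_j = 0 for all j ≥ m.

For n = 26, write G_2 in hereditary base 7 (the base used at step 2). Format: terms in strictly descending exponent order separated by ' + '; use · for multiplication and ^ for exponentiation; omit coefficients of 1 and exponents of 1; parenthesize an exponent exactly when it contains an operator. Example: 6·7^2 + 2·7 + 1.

G_0 = 26. HB_5(26) = 5^2 + 1. Bump = 37. G_1 = 36.
G_1 = 36. HB_6(36) = 6^2. Bump = 49. G_2 = 48.

6·7 + 6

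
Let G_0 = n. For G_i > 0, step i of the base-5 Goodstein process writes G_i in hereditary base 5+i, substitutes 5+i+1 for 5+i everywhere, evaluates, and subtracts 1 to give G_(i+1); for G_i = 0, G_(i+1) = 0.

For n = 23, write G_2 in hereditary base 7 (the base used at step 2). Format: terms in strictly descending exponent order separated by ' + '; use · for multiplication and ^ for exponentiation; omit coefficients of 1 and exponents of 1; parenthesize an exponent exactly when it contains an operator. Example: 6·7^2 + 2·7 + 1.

23 —HB5→ 4·5 + 3 —bump→ 4·6 + 3 = 27 —(−1)→ 26
26 —HB6→ 4·6 + 2 —bump→ 4·7 + 2 = 30 —(−1)→ 29

4·7 + 1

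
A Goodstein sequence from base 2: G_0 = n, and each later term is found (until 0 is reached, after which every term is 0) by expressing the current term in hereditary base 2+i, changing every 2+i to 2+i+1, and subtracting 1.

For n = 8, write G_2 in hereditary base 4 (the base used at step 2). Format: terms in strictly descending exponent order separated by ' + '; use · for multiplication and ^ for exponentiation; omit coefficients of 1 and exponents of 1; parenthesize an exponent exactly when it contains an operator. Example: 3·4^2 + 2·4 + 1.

8 —HB2→ 2^(2 + 1) —bump→ 3^(3 + 1) = 81 —(−1)→ 80
80 —HB3→ 2·3^3 + 2·3^2 + 2·3 + 2 —bump→ 2·4^4 + 2·4^2 + 2·4 + 2 = 554 —(−1)→ 553

2·4^4 + 2·4^2 + 2·4 + 1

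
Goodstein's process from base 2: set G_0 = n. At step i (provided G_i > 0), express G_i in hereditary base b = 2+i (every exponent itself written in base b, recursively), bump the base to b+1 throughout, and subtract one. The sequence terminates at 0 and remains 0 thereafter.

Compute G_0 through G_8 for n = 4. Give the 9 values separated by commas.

step 0: 4 = 2^2; sub 3 for 2: 3^3; = 27; G_1 = 27−1 = 26
step 1: 26 = 2·3^2 + 2·3 + 2; sub 4 for 3: 2·4^2 + 2·4 + 2; = 42; G_2 = 42−1 = 41
step 2: 41 = 2·4^2 + 2·4 + 1; sub 5 for 4: 2·5^2 + 2·5 + 1; = 61; G_3 = 61−1 = 60
step 3: 60 = 2·5^2 + 2·5; sub 6 for 5: 2·6^2 + 2·6; = 84; G_4 = 84−1 = 83
step 4: 83 = 2·6^2 + 6 + 5; sub 7 for 6: 2·7^2 + 7 + 5; = 110; G_5 = 110−1 = 109
step 5: 109 = 2·7^2 + 7 + 4; sub 8 for 7: 2·8^2 + 8 + 4; = 140; G_6 = 140−1 = 139
step 6: 139 = 2·8^2 + 8 + 3; sub 9 for 8: 2·9^2 + 9 + 3; = 174; G_7 = 174−1 = 173
step 7: 173 = 2·9^2 + 9 + 2; sub 10 for 9: 2·10^2 + 10 + 2; = 212; G_8 = 212−1 = 211

4, 26, 41, 60, 83, 109, 139, 173, 211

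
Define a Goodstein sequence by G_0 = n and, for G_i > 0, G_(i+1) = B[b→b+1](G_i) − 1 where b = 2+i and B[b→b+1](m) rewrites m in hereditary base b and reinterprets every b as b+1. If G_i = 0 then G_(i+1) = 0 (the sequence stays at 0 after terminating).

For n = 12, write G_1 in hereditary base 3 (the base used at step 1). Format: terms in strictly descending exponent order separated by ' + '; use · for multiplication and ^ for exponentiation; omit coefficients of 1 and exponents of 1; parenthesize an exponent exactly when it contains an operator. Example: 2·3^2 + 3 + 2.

3^(3 + 1) + 2·3^2 + 2·3 + 2

G_0 = 12. HB_2(12) = 2^(2 + 1) + 2^2. Bump = 108. G_1 = 107.
G_1 = 107. HB_3(107) = 3^(3 + 1) + 2·3^2 + 2·3 + 2. Bump = 1066. G_2 = 1065.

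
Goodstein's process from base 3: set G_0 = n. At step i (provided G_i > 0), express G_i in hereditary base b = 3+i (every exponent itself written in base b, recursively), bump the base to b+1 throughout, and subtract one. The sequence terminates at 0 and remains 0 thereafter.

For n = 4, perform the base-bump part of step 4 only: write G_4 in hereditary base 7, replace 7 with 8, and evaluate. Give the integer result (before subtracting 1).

2

i=0: 4 = 3 + 1 (b=3); 3→4: 4 + 1 = 5; 5−1 = 4
i=1: 4 = 4 (b=4); 4→5: 5 = 5; 5−1 = 4
i=2: 4 = 4 (b=5); 5→6: 4 = 4; 4−1 = 3
i=3: 3 = 3 (b=6); 6→7: 3 = 3; 3−1 = 2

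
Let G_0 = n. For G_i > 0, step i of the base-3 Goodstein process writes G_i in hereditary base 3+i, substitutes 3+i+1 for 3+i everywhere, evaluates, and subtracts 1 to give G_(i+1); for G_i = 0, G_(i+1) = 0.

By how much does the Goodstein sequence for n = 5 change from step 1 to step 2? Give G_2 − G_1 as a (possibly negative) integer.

[0] 5 ≡ 3 + 2 (base 3). Lift 4: 6. −1: 5.
[1] 5 ≡ 4 + 1 (base 4). Lift 5: 6. −1: 5.

0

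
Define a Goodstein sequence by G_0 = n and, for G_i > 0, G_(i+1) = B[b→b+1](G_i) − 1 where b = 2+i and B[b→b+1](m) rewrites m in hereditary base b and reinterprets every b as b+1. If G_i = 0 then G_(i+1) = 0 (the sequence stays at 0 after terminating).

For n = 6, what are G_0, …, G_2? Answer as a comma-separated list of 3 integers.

6, 29, 257

[0] 6 ≡ 2^2 + 2 (base 2). Lift 3: 30. −1: 29.
[1] 29 ≡ 3^3 + 2 (base 3). Lift 4: 258. −1: 257.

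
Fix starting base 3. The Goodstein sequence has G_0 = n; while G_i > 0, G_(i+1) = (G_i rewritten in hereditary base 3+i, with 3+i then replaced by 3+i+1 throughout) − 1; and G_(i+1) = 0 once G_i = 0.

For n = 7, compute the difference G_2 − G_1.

1

G_0=7  [base 3] 2·3 + 1  →[3↦4]→  2·4 + 1 = 9  −1 ⇒ G_1=8
G_1=8  [base 4] 2·4  →[4↦5]→  2·5 = 10  −1 ⇒ G_2=9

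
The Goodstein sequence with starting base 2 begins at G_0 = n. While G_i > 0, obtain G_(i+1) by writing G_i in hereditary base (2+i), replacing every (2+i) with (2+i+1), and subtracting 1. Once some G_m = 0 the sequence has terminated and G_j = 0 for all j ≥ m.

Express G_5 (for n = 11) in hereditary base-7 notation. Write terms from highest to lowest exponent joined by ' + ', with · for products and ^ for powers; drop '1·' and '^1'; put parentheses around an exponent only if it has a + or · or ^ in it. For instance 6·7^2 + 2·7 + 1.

7^(7 + 1)

(0) 11|_2 = 2^(2 + 1) + 2 + 1 ↦ 3^(3 + 1) + 3 + 1|_3 = 85 ⇒ 84
(1) 84|_3 = 3^(3 + 1) + 3 ↦ 4^(4 + 1) + 4|_4 = 1028 ⇒ 1027
(2) 1027|_4 = 4^(4 + 1) + 3 ↦ 5^(5 + 1) + 3|_5 = 15628 ⇒ 15627
(3) 15627|_5 = 5^(5 + 1) + 2 ↦ 6^(6 + 1) + 2|_6 = 279938 ⇒ 279937
(4) 279937|_6 = 6^(6 + 1) + 1 ↦ 7^(7 + 1) + 1|_7 = 5764802 ⇒ 5764801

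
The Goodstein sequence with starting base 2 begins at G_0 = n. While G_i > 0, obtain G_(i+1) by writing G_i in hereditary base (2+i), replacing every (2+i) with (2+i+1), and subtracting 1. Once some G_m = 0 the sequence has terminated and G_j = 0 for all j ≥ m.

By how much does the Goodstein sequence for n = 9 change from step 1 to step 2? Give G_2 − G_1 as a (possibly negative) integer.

942

[0] 9 ≡ 2^(2 + 1) + 1 (base 2). Lift 3: 82. −1: 81.
[1] 81 ≡ 3^(3 + 1) (base 3). Lift 4: 1024. −1: 1023.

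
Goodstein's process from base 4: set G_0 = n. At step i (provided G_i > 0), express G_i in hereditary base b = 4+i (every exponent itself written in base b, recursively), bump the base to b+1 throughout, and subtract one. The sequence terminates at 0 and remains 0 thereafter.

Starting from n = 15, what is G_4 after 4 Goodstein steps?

23

base 4: 15 = 3·4 + 3; at 5: 3·5 + 3 = 18; next = 17
base 5: 17 = 3·5 + 2; at 6: 3·6 + 2 = 20; next = 19
base 6: 19 = 3·6 + 1; at 7: 3·7 + 1 = 22; next = 21
base 7: 21 = 3·7; at 8: 3·8 = 24; next = 23
base 8: 23 = 2·8 + 7; at 9: 2·9 + 7 = 25; next = 24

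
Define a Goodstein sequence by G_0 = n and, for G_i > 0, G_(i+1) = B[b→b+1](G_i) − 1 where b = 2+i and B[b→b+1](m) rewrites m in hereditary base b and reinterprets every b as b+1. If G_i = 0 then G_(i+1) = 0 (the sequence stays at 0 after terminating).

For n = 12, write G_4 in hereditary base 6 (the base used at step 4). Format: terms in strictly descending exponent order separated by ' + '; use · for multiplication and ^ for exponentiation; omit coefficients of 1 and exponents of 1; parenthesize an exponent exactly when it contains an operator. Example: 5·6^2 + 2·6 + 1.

G_0=12  [base 2] 2^(2 + 1) + 2^2  →[2↦3]→  3^(3 + 1) + 3^3 = 108  −1 ⇒ G_1=107
G_1=107  [base 3] 3^(3 + 1) + 2·3^2 + 2·3 + 2  →[3↦4]→  4^(4 + 1) + 2·4^2 + 2·4 + 2 = 1066  −1 ⇒ G_2=1065
G_2=1065  [base 4] 4^(4 + 1) + 2·4^2 + 2·4 + 1  →[4↦5]→  5^(5 + 1) + 2·5^2 + 2·5 + 1 = 15686  −1 ⇒ G_3=15685
G_3=15685  [base 5] 5^(5 + 1) + 2·5^2 + 2·5  →[5↦6]→  6^(6 + 1) + 2·6^2 + 2·6 = 280020  −1 ⇒ G_4=280019
G_4=280019  [base 6] 6^(6 + 1) + 2·6^2 + 6 + 5  →[6↦7]→  7^(7 + 1) + 2·7^2 + 7 + 5 = 5764911  −1 ⇒ G_5=5764910

6^(6 + 1) + 2·6^2 + 6 + 5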